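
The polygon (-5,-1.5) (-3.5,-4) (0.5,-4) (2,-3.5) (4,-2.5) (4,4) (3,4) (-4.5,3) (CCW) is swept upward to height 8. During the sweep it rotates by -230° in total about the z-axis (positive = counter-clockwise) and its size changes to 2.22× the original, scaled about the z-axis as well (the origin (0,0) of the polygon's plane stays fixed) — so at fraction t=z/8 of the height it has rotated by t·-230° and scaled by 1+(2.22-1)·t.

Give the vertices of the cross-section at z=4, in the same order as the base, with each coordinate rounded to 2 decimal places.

Cross-section at z=4: (1.21,8.32) (-3.46,7.83) (-6.18,1.99) (-6.47,-0.54) (-6.37,-4.14) (3.11,-8.56) (3.80,-7.10) (7.44,4.52)

t = z/height = 4/8 = 0.5
s = 1 + (scale-1)·z/height = 1 + (2.22-1)·4/8 = 1.610000
θ = twist·z/height = -230°·4/8 = -115.0000° = -2.007129 rad
cos θ = -0.422618, sin θ = -0.906308 (intermediates below are computed at full precision and shown rounded to 5 d.p.)
v1: (-5,-1.5) → rotate → (0.75363,5.16547) → ×s → (1.21334,8.31640) → (1.21,8.32)
v2: (-3.5,-4) → rotate → (-2.14607,4.86255) → ×s → (-3.45517,7.82871) → (-3.46,7.83)
v3: (0.5,-4) → rotate → (-3.83654,1.23732) → ×s → (-6.17683,1.99208) → (-6.18,1.99)
v4: (2,-3.5) → rotate → (-4.01731,-0.33345) → ×s → (-6.46788,-0.53686) → (-6.47,-0.54)
v5: (4,-2.5) → rotate → (-3.95624,-2.56869) → ×s → (-6.36955,-4.13558) → (-6.37,-4.14)
v6: (4,4) → rotate → (1.93476,-5.31570) → ×s → (3.11496,-8.55828) → (3.11,-8.56)
v7: (3,4) → rotate → (2.35738,-4.40940) → ×s → (3.79538,-7.09913) → (3.80,-7.10)
v8: (-4.5,3) → rotate → (4.62071,2.81053) → ×s → (7.43934,4.52495) → (7.44,4.52)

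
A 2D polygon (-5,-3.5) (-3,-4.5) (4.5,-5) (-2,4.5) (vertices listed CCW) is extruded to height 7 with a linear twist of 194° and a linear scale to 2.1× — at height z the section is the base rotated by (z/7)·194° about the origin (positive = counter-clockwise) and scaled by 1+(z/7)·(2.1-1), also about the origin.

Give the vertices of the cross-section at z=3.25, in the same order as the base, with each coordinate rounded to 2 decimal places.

t = z/height = 3.25/7 = 0.464286
s = 1 + (scale-1)·z/height = 1 + (2.1-1)·3.25/7 = 1.510714
θ = twist·z/height = 194°·3.25/7 = 90.0714° = 1.572043 rad
cos θ = -0.001247, sin θ = 0.999999 (intermediates below are computed at full precision and shown rounded to 5 d.p.)
v1: (-5,-3.5) → rotate → (3.50623,-4.99563) → ×s → (5.29691,-7.54697) → (5.30,-7.55)
v2: (-3,-4.5) → rotate → (4.50374,-2.99439) → ×s → (6.80386,-4.52366) → (6.80,-4.52)
v3: (4.5,-5) → rotate → (4.99439,4.50623) → ×s → (7.54509,6.80763) → (7.55,6.81)
v4: (-2,4.5) → rotate → (-4.49750,-2.00561) → ×s → (-6.79444,-3.02990) → (-6.79,-3.03)

Cross-section at z=3.25: (5.30,-7.55) (6.80,-4.52) (7.55,6.81) (-6.79,-3.03)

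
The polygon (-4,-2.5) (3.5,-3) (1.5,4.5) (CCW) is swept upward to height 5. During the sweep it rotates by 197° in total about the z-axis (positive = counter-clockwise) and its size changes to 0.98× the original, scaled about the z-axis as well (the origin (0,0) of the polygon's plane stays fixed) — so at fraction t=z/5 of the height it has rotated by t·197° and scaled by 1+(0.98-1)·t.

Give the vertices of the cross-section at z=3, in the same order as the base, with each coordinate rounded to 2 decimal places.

Cross-section at z=3: (4.04,-2.32) (0.98,4.45) (-4.62,-0.79)

t = z/height = 3/5 = 0.6
s = 1 + (scale-1)·z/height = 1 + (0.98-1)·3/5 = 0.988000
θ = twist·z/height = 197°·3/5 = 118.2000° = 2.062979 rad
cos θ = -0.472551, sin θ = 0.881303 (intermediates below are computed at full precision and shown rounded to 5 d.p.)
v1: (-4,-2.5) → rotate → (4.09346,-2.34384) → ×s → (4.04434,-2.31571) → (4.04,-2.32)
v2: (3.5,-3) → rotate → (0.98998,4.50221) → ×s → (0.97810,4.44819) → (0.98,4.45)
v3: (1.5,4.5) → rotate → (-4.67469,-0.80452) → ×s → (-4.61860,-0.79487) → (-4.62,-0.79)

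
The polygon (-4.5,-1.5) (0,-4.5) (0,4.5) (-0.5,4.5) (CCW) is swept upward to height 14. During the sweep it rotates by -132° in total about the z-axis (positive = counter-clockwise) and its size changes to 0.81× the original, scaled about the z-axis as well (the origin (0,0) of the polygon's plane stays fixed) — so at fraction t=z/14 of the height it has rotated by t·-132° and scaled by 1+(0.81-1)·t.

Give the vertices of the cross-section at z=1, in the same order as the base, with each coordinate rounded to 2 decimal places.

t = z/height = 1/14 = 0.0714286
s = 1 + (scale-1)·z/height = 1 + (0.81-1)·1/14 = 0.986429
θ = twist·z/height = -132°·1/14 = -9.4286° = -0.164560 rad
cos θ = 0.986491, sin θ = -0.163818 (intermediates below are computed at full precision and shown rounded to 5 d.p.)
v1: (-4.5,-1.5) → rotate → (-4.68493,-0.74256) → ×s → (-4.62135,-0.73248) → (-4.62,-0.73)
v2: (0,-4.5) → rotate → (-0.73718,-4.43921) → ×s → (-0.72718,-4.37896) → (-0.73,-4.38)
v3: (0,4.5) → rotate → (0.73718,4.43921) → ×s → (0.72718,4.37896) → (0.73,4.38)
v4: (-0.5,4.5) → rotate → (0.24394,4.52112) → ×s → (0.24062,4.45976) → (0.24,4.46)

Cross-section at z=1: (-4.62,-0.73) (-0.73,-4.38) (0.73,4.38) (0.24,4.46)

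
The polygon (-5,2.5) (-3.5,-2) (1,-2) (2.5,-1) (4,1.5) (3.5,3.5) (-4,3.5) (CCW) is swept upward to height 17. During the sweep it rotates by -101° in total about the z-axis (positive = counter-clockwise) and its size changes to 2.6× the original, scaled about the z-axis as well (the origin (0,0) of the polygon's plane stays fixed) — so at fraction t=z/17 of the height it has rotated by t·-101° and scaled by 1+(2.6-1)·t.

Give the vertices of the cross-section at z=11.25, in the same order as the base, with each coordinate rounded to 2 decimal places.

t = z/height = 11.25/17 = 0.661765
s = 1 + (scale-1)·z/height = 1 + (2.6-1)·11.25/17 = 2.058824
θ = twist·z/height = -101°·11.25/17 = -66.8382° = -1.166547 rad
cos θ = 0.393328, sin θ = -0.919398 (intermediates below are computed at full precision and shown rounded to 5 d.p.)
v1: (-5,2.5) → rotate → (0.33185,5.58031) → ×s → (0.68323,11.48888) → (0.68,11.49)
v2: (-3.5,-2) → rotate → (-3.21545,2.43124) → ×s → (-6.62004,5.00549) → (-6.62,5.01)
v3: (1,-2) → rotate → (-1.44547,-1.70605) → ×s → (-2.97596,-3.51247) → (-2.98,-3.51)
v4: (2.5,-1) → rotate → (0.06392,-2.69182) → ×s → (0.13161,-5.54199) → (0.13,-5.54)
v5: (4,1.5) → rotate → (2.95241,-3.08760) → ×s → (6.07849,-6.35682) → (6.08,-6.36)
v6: (3.5,3.5) → rotate → (4.59454,-1.84124) → ×s → (9.45935,-3.79080) → (9.46,-3.79)
v7: (-4,3.5) → rotate → (1.64458,5.05424) → ×s → (3.38590,10.40579) → (3.39,10.41)

Cross-section at z=11.25: (0.68,11.49) (-6.62,5.01) (-2.98,-3.51) (0.13,-5.54) (6.08,-6.36) (9.46,-3.79) (3.39,10.41)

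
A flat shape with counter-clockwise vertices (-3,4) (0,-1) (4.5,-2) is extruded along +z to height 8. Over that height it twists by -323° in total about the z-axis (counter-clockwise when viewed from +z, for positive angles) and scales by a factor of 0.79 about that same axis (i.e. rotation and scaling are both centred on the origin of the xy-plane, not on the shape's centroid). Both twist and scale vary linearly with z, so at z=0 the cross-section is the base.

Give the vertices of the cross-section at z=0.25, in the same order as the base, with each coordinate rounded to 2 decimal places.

t = z/height = 0.25/8 = 0.03125
s = 1 + (scale-1)·z/height = 1 + (0.79-1)·0.25/8 = 0.993438
θ = twist·z/height = -323°·0.25/8 = -10.0938° = -0.176169 rad
cos θ = 0.984522, sin θ = -0.175259 (intermediates below are computed at full precision and shown rounded to 5 d.p.)
v1: (-3,4) → rotate → (-2.25253,4.46387) → ×s → (-2.23775,4.43457) → (-2.24,4.43)
v2: (0,-1) → rotate → (-0.17526,-0.98452) → ×s → (-0.17411,-0.97806) → (-0.17,-0.98)
v3: (4.5,-2) → rotate → (4.07983,-2.75771) → ×s → (4.05306,-2.73961) → (4.05,-2.74)

Cross-section at z=0.25: (-2.24,4.43) (-0.17,-0.98) (4.05,-2.74)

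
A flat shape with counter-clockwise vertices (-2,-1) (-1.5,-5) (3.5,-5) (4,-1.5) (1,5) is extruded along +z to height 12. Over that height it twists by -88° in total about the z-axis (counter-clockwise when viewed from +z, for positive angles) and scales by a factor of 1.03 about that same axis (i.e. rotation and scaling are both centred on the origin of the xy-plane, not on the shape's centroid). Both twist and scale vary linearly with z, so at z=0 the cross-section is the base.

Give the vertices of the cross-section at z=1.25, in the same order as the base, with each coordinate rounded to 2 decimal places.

Cross-section at z=1.25: (-2.14,-0.67) (-2.28,-4.71) (2.67,-5.51) (3.72,-2.12) (1.79,4.79)

t = z/height = 1.25/12 = 0.104167
s = 1 + (scale-1)·z/height = 1 + (1.03-1)·1.25/12 = 1.003125
θ = twist·z/height = -88°·1.25/12 = -9.1667° = -0.159989 rad
cos θ = 0.987229, sin θ = -0.159307 (intermediates below are computed at full precision and shown rounded to 5 d.p.)
v1: (-2,-1) → rotate → (-2.13377,-0.66862) → ×s → (-2.14043,-0.67070) → (-2.14,-0.67)
v2: (-1.5,-5) → rotate → (-2.27738,-4.69719) → ×s → (-2.28449,-4.71186) → (-2.28,-4.71)
v3: (3.5,-5) → rotate → (2.65877,-5.49372) → ×s → (2.66708,-5.51089) → (2.67,-5.51)
v4: (4,-1.5) → rotate → (3.70996,-2.11807) → ×s → (3.72155,-2.12469) → (3.72,-2.12)
v5: (1,5) → rotate → (1.78376,4.77684) → ×s → (1.78934,4.79177) → (1.79,4.79)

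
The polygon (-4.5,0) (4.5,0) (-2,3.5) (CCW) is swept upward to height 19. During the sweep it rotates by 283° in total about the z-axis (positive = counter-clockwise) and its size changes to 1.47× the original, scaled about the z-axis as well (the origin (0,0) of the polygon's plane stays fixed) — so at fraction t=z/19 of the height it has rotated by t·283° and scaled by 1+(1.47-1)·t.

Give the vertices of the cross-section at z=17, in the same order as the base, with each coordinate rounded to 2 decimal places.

t = z/height = 17/19 = 0.894737
s = 1 + (scale-1)·z/height = 1 + (1.47-1)·17/19 = 1.420526
θ = twist·z/height = 283°·17/19 = 253.2105° = 4.419357 rad
cos θ = -0.288856, sin θ = -0.957373 (intermediates below are computed at full precision and shown rounded to 5 d.p.)
v1: (-4.5,0) → rotate → (1.29985,4.30818) → ×s → (1.84647,6.11988) → (1.85,6.12)
v2: (4.5,0) → rotate → (-1.29985,-4.30818) → ×s → (-1.84647,-6.11988) → (-1.85,-6.12)
v3: (-2,3.5) → rotate → (3.92852,0.90375) → ×s → (5.58056,1.28380) → (5.58,1.28)

Cross-section at z=17: (1.85,6.12) (-1.85,-6.12) (5.58,1.28)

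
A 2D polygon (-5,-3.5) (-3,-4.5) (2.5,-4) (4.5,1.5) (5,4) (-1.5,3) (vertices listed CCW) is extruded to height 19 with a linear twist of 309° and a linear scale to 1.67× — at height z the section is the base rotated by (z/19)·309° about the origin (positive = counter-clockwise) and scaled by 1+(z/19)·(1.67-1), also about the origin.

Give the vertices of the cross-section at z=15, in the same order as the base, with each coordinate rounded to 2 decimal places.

t = z/height = 15/19 = 0.789474
s = 1 + (scale-1)·z/height = 1 + (1.67-1)·15/19 = 1.528947
θ = twist·z/height = 309°·15/19 = 243.9474° = 4.257685 rad
cos θ = -0.439197, sin θ = -0.898391 (intermediates below are computed at full precision and shown rounded to 5 d.p.)
v1: (-5,-3.5) → rotate → (-0.94839,6.02914) → ×s → (-1.45003,9.21824) → (-1.45,9.22)
v2: (-3,-4.5) → rotate → (-2.72517,4.67156) → ×s → (-4.16664,7.14257) → (-4.17,7.14)
v3: (2.5,-4) → rotate → (-4.69156,-0.48919) → ×s → (-7.17314,-0.74795) → (-7.17,-0.75)
v4: (4.5,1.5) → rotate → (-0.62880,-4.70155) → ×s → (-0.96140,-7.18843) → (-0.96,-7.19)
v5: (5,4) → rotate → (1.39758,-6.24874) → ×s → (2.13683,-9.55400) → (2.14,-9.55)
v6: (-1.5,3) → rotate → (3.35397,0.03000) → ×s → (5.12804,0.04586) → (5.13,0.05)

Cross-section at z=15: (-1.45,9.22) (-4.17,7.14) (-7.17,-0.75) (-0.96,-7.19) (2.14,-9.55) (5.13,0.05)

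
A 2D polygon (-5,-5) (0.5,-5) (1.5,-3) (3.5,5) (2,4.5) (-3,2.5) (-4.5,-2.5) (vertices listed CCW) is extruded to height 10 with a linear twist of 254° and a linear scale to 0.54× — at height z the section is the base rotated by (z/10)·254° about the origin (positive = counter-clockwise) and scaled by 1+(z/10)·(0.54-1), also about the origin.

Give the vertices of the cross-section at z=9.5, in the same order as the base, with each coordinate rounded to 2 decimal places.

Cross-section at z=9.5: (-1.12,3.82) (-2.60,1.10) (-1.89,0.07) (1.52,-3.08) (1.68,-2.20) (2.05,0.81) (-0.02,2.90)

t = z/height = 9.5/10 = 0.95
s = 1 + (scale-1)·z/height = 1 + (0.54-1)·9.5/10 = 0.563000
θ = twist·z/height = 254°·9.5/10 = 241.3000° = 4.211479 rad
cos θ = -0.480223, sin θ = -0.877146 (intermediates below are computed at full precision and shown rounded to 5 d.p.)
v1: (-5,-5) → rotate → (-1.98461,6.78685) → ×s → (-1.11734,3.82100) → (-1.12,3.82)
v2: (0.5,-5) → rotate → (-4.62584,1.96254) → ×s → (-2.60435,1.10491) → (-2.60,1.10)
v3: (1.5,-3) → rotate → (-3.35177,0.12495) → ×s → (-1.88705,0.07035) → (-1.89,0.07)
v4: (3.5,5) → rotate → (2.70495,-5.47113) → ×s → (1.52289,-3.08025) → (1.52,-3.08)
v5: (2,4.5) → rotate → (2.98671,-3.91530) → ×s → (1.68152,-2.20431) → (1.68,-2.20)
v6: (-3,2.5) → rotate → (3.63354,1.43088) → ×s → (2.04568,0.80559) → (2.05,0.81)
v7: (-4.5,-2.5) → rotate → (-0.03186,5.14772) → ×s → (-0.01794,2.89816) → (-0.02,2.90)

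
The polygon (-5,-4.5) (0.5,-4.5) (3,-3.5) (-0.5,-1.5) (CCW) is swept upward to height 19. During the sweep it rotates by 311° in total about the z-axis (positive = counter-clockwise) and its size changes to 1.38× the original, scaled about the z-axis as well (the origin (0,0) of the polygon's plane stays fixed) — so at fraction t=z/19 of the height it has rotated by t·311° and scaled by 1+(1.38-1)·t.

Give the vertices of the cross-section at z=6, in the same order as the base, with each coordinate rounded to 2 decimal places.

Cross-section at z=6: (5.79,-4.82) (4.91,1.27) (3.40,3.89) (1.74,-0.31)

t = z/height = 6/19 = 0.315789
s = 1 + (scale-1)·z/height = 1 + (1.38-1)·6/19 = 1.120000
θ = twist·z/height = 311°·6/19 = 98.2105° = 1.714097 rad
cos θ = -0.142811, sin θ = 0.989750 (intermediates below are computed at full precision and shown rounded to 5 d.p.)
v1: (-5,-4.5) → rotate → (5.16793,-4.30610) → ×s → (5.78808,-4.82283) → (5.79,-4.82)
v2: (0.5,-4.5) → rotate → (4.38247,1.13752) → ×s → (4.90837,1.27403) → (4.91,1.27)
v3: (3,-3.5) → rotate → (3.03569,3.46909) → ×s → (3.39998,3.88538) → (3.40,3.89)
v4: (-0.5,-1.5) → rotate → (1.55603,-0.28066) → ×s → (1.74275,-0.31434) → (1.74,-0.31)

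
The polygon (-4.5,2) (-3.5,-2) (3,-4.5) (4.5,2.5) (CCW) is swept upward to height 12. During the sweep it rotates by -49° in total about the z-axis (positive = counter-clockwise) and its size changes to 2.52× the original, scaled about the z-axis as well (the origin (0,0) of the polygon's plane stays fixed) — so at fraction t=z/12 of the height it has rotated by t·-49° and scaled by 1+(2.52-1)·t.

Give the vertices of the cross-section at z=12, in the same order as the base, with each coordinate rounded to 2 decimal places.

t = z/height = 12/12 = 1
s = 1 + (scale-1)·z/height = 1 + (2.52-1)·12/12 = 2.520000
θ = twist·z/height = -49°·12/12 = -49.0000° = -0.855211 rad
cos θ = 0.656059, sin θ = -0.754710 (intermediates below are computed at full precision and shown rounded to 5 d.p.)
v1: (-4.5,2) → rotate → (-1.44285,4.70831) → ×s → (-3.63597,11.86494) → (-3.64,11.86)
v2: (-3.5,-2) → rotate → (-3.80563,1.32937) → ×s → (-9.59018,3.35000) → (-9.59,3.35)
v3: (3,-4.5) → rotate → (-1.42802,-5.21639) → ×s → (-3.59860,-13.14531) → (-3.60,-13.15)
v4: (4.5,2.5) → rotate → (4.83904,-1.75605) → ×s → (12.19438,-4.42523) → (12.19,-4.43)

Cross-section at z=12: (-3.64,11.86) (-9.59,3.35) (-3.60,-13.15) (12.19,-4.43)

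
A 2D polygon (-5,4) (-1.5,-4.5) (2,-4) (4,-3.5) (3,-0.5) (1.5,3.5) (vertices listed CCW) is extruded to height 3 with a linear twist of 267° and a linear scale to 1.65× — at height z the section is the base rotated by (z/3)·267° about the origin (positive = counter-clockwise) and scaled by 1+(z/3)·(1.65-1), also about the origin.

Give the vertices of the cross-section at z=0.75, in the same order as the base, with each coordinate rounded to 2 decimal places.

t = z/height = 0.75/3 = 0.25
s = 1 + (scale-1)·z/height = 1 + (1.65-1)·0.75/3 = 1.162500
θ = twist·z/height = 267°·0.75/3 = 66.7500° = 1.165007 rad
cos θ = 0.394744, sin θ = 0.918791 (intermediates below are computed at full precision and shown rounded to 5 d.p.)
v1: (-5,4) → rotate → (-5.64888,-3.01498) → ×s → (-6.56683,-3.50491) → (-6.57,-3.50)
v2: (-1.5,-4.5) → rotate → (3.54244,-3.15453) → ×s → (4.11809,-3.66715) → (4.12,-3.67)
v3: (2,-4) → rotate → (4.46465,0.25861) → ×s → (5.19016,0.30063) → (5.19,0.30)
v4: (4,-3.5) → rotate → (4.79474,2.29356) → ×s → (5.57389,2.66627) → (5.57,2.67)
v5: (3,-0.5) → rotate → (1.64363,2.55900) → ×s → (1.91072,2.97484) → (1.91,2.97)
v6: (1.5,3.5) → rotate → (-2.62365,2.75979) → ×s → (-3.05000,3.20826) → (-3.05,3.21)

Cross-section at z=0.75: (-6.57,-3.50) (4.12,-3.67) (5.19,0.30) (5.57,2.67) (1.91,2.97) (-3.05,3.21)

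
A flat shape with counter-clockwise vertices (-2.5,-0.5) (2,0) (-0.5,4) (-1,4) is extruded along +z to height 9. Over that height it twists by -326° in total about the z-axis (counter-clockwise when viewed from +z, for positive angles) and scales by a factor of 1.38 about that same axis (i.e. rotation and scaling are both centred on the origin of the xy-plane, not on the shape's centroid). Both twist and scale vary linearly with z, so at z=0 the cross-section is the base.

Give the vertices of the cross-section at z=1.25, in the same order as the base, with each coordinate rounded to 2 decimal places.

t = z/height = 1.25/9 = 0.138889
s = 1 + (scale-1)·z/height = 1 + (1.38-1)·1.25/9 = 1.052778
θ = twist·z/height = -326°·1.25/9 = -45.2778° = -0.790246 rad
cos θ = 0.703670, sin θ = -0.710527 (intermediates below are computed at full precision and shown rounded to 5 d.p.)
v1: (-2.5,-0.5) → rotate → (-2.11444,1.42448) → ×s → (-2.22603,1.49966) → (-2.23,1.50)
v2: (2,0) → rotate → (1.40734,-1.42105) → ×s → (1.48162,-1.49605) → (1.48,-1.50)
v3: (-0.5,4) → rotate → (2.49027,3.16994) → ×s → (2.62170,3.33725) → (2.62,3.34)
v4: (-1,4) → rotate → (2.13844,3.52521) → ×s → (2.25130,3.71126) → (2.25,3.71)

Cross-section at z=1.25: (-2.23,1.50) (1.48,-1.50) (2.62,3.34) (2.25,3.71)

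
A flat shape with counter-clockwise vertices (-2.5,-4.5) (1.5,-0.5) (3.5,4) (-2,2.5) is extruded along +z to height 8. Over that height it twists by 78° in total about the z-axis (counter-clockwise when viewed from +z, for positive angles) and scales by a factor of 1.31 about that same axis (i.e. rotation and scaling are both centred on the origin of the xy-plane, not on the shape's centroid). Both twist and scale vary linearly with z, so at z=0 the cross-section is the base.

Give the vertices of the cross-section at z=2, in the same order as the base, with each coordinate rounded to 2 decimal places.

t = z/height = 2/8 = 0.25
s = 1 + (scale-1)·z/height = 1 + (1.31-1)·2/8 = 1.077500
θ = twist·z/height = 78°·2/8 = 19.5000° = 0.340339 rad
cos θ = 0.942641, sin θ = 0.333807 (intermediates below are computed at full precision and shown rounded to 5 d.p.)
v1: (-2.5,-4.5) → rotate → (-0.85447,-5.07640) → ×s → (-0.92069,-5.46983) → (-0.92,-5.47)
v2: (1.5,-0.5) → rotate → (1.58087,0.02939) → ×s → (1.70338,0.03167) → (1.70,0.03)
v3: (3.5,4) → rotate → (1.96402,4.93889) → ×s → (2.11623,5.32165) → (2.12,5.32)
v4: (-2,2.5) → rotate → (-2.71980,1.68899) → ×s → (-2.93058,1.81989) → (-2.93,1.82)

Cross-section at z=2: (-0.92,-5.47) (1.70,0.03) (2.12,5.32) (-2.93,1.82)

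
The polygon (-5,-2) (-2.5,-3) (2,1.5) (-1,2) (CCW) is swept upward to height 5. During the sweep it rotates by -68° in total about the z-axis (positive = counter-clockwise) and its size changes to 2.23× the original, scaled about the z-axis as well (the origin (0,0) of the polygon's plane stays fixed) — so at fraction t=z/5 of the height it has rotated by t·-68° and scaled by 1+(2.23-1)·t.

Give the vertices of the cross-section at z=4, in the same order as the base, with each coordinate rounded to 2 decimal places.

Cross-section at z=4: (-9.00,5.76) (-7.73,0.57) (4.73,-1.49) (2.07,3.92)

t = z/height = 4/5 = 0.8
s = 1 + (scale-1)·z/height = 1 + (2.23-1)·4/5 = 1.984000
θ = twist·z/height = -68°·4/5 = -54.4000° = -0.949459 rad
cos θ = 0.582123, sin θ = -0.813101 (intermediates below are computed at full precision and shown rounded to 5 d.p.)
v1: (-5,-2) → rotate → (-4.53682,2.90126) → ×s → (-9.00104,5.75610) → (-9.00,5.76)
v2: (-2.5,-3) → rotate → (-3.89461,0.28638) → ×s → (-7.72691,0.56818) → (-7.73,0.57)
v3: (2,1.5) → rotate → (2.38390,-0.75302) → ×s → (4.72965,-1.49399) → (4.73,-1.49)
v4: (-1,2) → rotate → (1.04408,1.97735) → ×s → (2.07145,3.92306) → (2.07,3.92)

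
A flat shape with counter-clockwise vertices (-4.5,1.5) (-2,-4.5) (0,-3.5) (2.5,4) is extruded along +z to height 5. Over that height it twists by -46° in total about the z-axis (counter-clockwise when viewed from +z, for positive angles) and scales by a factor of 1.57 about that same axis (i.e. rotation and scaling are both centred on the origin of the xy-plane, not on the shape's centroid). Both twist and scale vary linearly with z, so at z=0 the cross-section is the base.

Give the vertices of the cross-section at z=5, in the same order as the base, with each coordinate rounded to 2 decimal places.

t = z/height = 5/5 = 1
s = 1 + (scale-1)·z/height = 1 + (1.57-1)·5/5 = 1.570000
θ = twist·z/height = -46°·5/5 = -46.0000° = -0.802851 rad
cos θ = 0.694658, sin θ = -0.719340 (intermediates below are computed at full precision and shown rounded to 5 d.p.)
v1: (-4.5,1.5) → rotate → (-2.04695,4.27902) → ×s → (-3.21372,6.71806) → (-3.21,6.72)
v2: (-2,-4.5) → rotate → (-4.62635,-1.68728) → ×s → (-7.26336,-2.64903) → (-7.26,-2.65)
v3: (0,-3.5) → rotate → (-2.51769,-2.43130) → ×s → (-3.95277,-3.81715) → (-3.95,-3.82)
v4: (2.5,4) → rotate → (4.61401,0.98028) → ×s → (7.24399,1.53905) → (7.24,1.54)

Cross-section at z=5: (-3.21,6.72) (-7.26,-2.65) (-3.95,-3.82) (7.24,1.54)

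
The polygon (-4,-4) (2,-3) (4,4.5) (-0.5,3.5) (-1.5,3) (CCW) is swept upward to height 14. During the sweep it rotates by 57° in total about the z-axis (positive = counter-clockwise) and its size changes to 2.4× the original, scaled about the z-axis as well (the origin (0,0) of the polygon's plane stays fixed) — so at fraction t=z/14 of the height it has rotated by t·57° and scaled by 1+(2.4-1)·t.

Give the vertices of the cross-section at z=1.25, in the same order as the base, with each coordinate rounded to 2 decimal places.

t = z/height = 1.25/14 = 0.0892857
s = 1 + (scale-1)·z/height = 1 + (2.4-1)·1.25/14 = 1.125000
θ = twist·z/height = 57°·1.25/14 = 5.0893° = 0.088825 rad
cos θ = 0.996058, sin θ = 0.088708 (intermediates below are computed at full precision and shown rounded to 5 d.p.)
v1: (-4,-4) → rotate → (-3.62940,-4.33906) → ×s → (-4.08307,-4.88145) → (-4.08,-4.88)
v2: (2,-3) → rotate → (2.25824,-2.81076) → ×s → (2.54052,-3.16210) → (2.54,-3.16)
v3: (4,4.5) → rotate → (3.58504,4.83709) → ×s → (4.03318,5.44173) → (4.03,5.44)
v4: (-0.5,3.5) → rotate → (-0.80851,3.44185) → ×s → (-0.90957,3.87208) → (-0.91,3.87)
v5: (-1.5,3) → rotate → (-1.76021,2.85511) → ×s → (-1.98024,3.21200) → (-1.98,3.21)

Cross-section at z=1.25: (-4.08,-4.88) (2.54,-3.16) (4.03,5.44) (-0.91,3.87) (-1.98,3.21)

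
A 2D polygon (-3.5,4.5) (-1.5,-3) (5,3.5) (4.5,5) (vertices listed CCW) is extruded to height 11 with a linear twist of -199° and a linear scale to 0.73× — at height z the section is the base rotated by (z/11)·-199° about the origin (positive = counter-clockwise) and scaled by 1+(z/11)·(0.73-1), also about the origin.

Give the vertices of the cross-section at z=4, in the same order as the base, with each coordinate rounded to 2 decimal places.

Cross-section at z=4: (2.91,4.24) (-2.99,0.47) (4.37,-3.34) (5.53,-2.50)

t = z/height = 4/11 = 0.363636
s = 1 + (scale-1)·z/height = 1 + (0.73-1)·4/11 = 0.901818
θ = twist·z/height = -199°·4/11 = -72.3636° = -1.262984 rad
cos θ = 0.302975, sin θ = -0.952999 (intermediates below are computed at full precision and shown rounded to 5 d.p.)
v1: (-3.5,4.5) → rotate → (3.22808,4.69888) → ×s → (2.91114,4.23754) → (2.91,4.24)
v2: (-1.5,-3) → rotate → (-3.31346,0.52057) → ×s → (-2.98814,0.46946) → (-2.99,0.47)
v3: (5,3.5) → rotate → (4.85037,-3.70458) → ×s → (4.37415,-3.34086) → (4.37,-3.34)
v4: (4.5,5) → rotate → (6.12838,-2.77362) → ×s → (5.52668,-2.50130) → (5.53,-2.50)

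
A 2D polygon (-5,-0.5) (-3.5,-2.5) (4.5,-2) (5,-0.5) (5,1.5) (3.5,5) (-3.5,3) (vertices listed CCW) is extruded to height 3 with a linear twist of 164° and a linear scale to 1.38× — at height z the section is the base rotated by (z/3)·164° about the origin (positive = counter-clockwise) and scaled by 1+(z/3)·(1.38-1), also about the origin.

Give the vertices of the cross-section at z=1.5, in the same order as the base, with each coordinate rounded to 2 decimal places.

t = z/height = 1.5/3 = 0.5
s = 1 + (scale-1)·z/height = 1 + (1.38-1)·1.5/3 = 1.190000
θ = twist·z/height = 164°·1.5/3 = 82.0000° = 1.431170 rad
cos θ = 0.139173, sin θ = 0.990268 (intermediates below are computed at full precision and shown rounded to 5 d.p.)
v1: (-5,-0.5) → rotate → (-0.20073,-5.02093) → ×s → (-0.23887,-5.97490) → (-0.24,-5.97)
v2: (-3.5,-2.5) → rotate → (1.98856,-3.81387) → ×s → (2.36639,-4.53851) → (2.37,-4.54)
v3: (4.5,-2) → rotate → (2.60682,4.17786) → ×s → (3.10211,4.97165) → (3.10,4.97)
v4: (5,-0.5) → rotate → (1.19100,4.88175) → ×s → (1.41729,5.80929) → (1.42,5.81)
v5: (5,1.5) → rotate → (-0.78954,5.16010) → ×s → (-0.93955,6.14052) → (-0.94,6.14)
v6: (3.5,5) → rotate → (-4.46423,4.16180) → ×s → (-5.31244,4.95255) → (-5.31,4.95)
v7: (-3.5,3) → rotate → (-3.45791,-3.04842) → ×s → (-4.11491,-3.62762) → (-4.11,-3.63)

Cross-section at z=1.5: (-0.24,-5.97) (2.37,-4.54) (3.10,4.97) (1.42,5.81) (-0.94,6.14) (-5.31,4.95) (-4.11,-3.63)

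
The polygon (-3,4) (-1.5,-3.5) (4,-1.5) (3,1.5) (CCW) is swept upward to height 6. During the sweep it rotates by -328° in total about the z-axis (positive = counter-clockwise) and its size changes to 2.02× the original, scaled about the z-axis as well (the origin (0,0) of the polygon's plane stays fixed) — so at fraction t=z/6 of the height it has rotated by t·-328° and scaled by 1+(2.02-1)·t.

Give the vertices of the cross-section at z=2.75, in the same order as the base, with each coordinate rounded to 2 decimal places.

t = z/height = 2.75/6 = 0.458333
s = 1 + (scale-1)·z/height = 1 + (2.02-1)·2.75/6 = 1.467500
θ = twist·z/height = -328°·2.75/6 = -150.3333° = -2.623812 rad
cos θ = -0.868920, sin θ = -0.494953 (intermediates below are computed at full precision and shown rounded to 5 d.p.)
v1: (-3,4) → rotate → (4.58657,-1.99082) → ×s → (6.73079,-2.92153) → (6.73,-2.92)
v2: (-1.5,-3.5) → rotate → (-0.42896,3.78365) → ×s → (-0.62949,5.55250) → (-0.63,5.55)
v3: (4,-1.5) → rotate → (-4.21811,-0.67643) → ×s → (-6.19007,-0.99267) → (-6.19,-0.99)
v4: (3,1.5) → rotate → (-1.86433,-2.78824) → ×s → (-2.73590,-4.09174) → (-2.74,-4.09)

Cross-section at z=2.75: (6.73,-2.92) (-0.63,5.55) (-6.19,-0.99) (-2.74,-4.09)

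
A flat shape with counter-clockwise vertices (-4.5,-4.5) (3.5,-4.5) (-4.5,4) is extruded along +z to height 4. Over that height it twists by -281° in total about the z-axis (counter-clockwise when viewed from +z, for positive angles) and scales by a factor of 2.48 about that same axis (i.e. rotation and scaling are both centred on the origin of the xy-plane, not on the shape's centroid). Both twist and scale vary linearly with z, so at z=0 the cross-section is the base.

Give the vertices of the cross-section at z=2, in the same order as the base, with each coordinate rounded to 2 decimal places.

t = z/height = 2/4 = 0.5
s = 1 + (scale-1)·z/height = 1 + (2.48-1)·2/4 = 1.740000
θ = twist·z/height = -281°·2/4 = -140.5000° = -2.452188 rad
cos θ = -0.771625, sin θ = -0.636078 (intermediates below are computed at full precision and shown rounded to 5 d.p.)
v1: (-4.5,-4.5) → rotate → (0.60996,6.33466) → ×s → (1.06133,11.02231) → (1.06,11.02)
v2: (3.5,-4.5) → rotate → (-5.56304,1.24604) → ×s → (-9.67969,2.16810) → (-9.68,2.17)
v3: (-4.5,4) → rotate → (6.01662,-0.22415) → ×s → (10.46892,-0.39001) → (10.47,-0.39)

Cross-section at z=2: (1.06,11.02) (-9.68,2.17) (10.47,-0.39)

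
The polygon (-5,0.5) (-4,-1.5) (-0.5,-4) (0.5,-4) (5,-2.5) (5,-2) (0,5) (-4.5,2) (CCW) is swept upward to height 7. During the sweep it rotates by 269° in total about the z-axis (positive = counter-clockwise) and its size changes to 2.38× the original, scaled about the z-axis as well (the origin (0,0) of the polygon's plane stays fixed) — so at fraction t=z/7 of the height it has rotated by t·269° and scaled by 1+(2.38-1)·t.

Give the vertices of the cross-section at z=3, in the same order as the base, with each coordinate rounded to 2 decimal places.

Cross-section at z=3: (2.68,-7.53) (4.88,-4.74) (6.10,2.00) (5.42,3.44) (0.20,8.89) (-0.52,8.55) (-7.19,-3.40) (0.18,-7.83)

t = z/height = 3/7 = 0.428571
s = 1 + (scale-1)·z/height = 1 + (2.38-1)·3/7 = 1.591429
θ = twist·z/height = 269°·3/7 = 115.2857° = 2.012115 rad
cos θ = -0.427132, sin θ = 0.904189 (intermediates below are computed at full precision and shown rounded to 5 d.p.)
v1: (-5,0.5) → rotate → (1.68357,-4.73451) → ×s → (2.67928,-7.53464) → (2.68,-7.53)
v2: (-4,-1.5) → rotate → (3.06481,-2.97606) → ×s → (4.87743,-4.73618) → (4.88,-4.74)
v3: (-0.5,-4) → rotate → (3.83032,1.25644) → ×s → (6.09568,1.99953) → (6.10,2.00)
v4: (0.5,-4) → rotate → (3.40319,2.16062) → ×s → (5.41593,3.43848) → (5.42,3.44)
v5: (5,-2.5) → rotate → (0.12481,5.58878) → ×s → (0.19863,8.89414) → (0.20,8.89)
v6: (5,-2) → rotate → (-0.32728,5.37521) → ×s → (-0.52085,8.55426) → (-0.52,8.55)
v7: (0,5) → rotate → (-4.52095,-2.13566) → ×s → (-7.19476,-3.39875) → (-7.19,-3.40)
v8: (-4.5,2) → rotate → (0.11372,-4.92312) → ×s → (0.18097,-7.83479) → (0.18,-7.83)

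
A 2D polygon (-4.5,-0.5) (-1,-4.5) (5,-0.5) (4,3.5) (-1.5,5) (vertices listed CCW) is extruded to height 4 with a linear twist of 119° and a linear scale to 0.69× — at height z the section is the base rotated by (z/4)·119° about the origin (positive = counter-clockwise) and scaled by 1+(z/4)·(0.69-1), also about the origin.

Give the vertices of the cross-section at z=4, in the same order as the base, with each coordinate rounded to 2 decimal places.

Cross-section at z=4: (1.81,-2.55) (3.05,0.90) (-1.37,3.18) (-3.45,1.24) (-2.52,-2.58)

t = z/height = 4/4 = 1
s = 1 + (scale-1)·z/height = 1 + (0.69-1)·4/4 = 0.690000
θ = twist·z/height = 119°·4/4 = 119.0000° = 2.076942 rad
cos θ = -0.484810, sin θ = 0.874620 (intermediates below are computed at full precision and shown rounded to 5 d.p.)
v1: (-4.5,-0.5) → rotate → (2.61895,-3.69338) → ×s → (1.80708,-2.54843) → (1.81,-2.55)
v2: (-1,-4.5) → rotate → (4.42060,1.30702) → ×s → (3.05021,0.90185) → (3.05,0.90)
v3: (5,-0.5) → rotate → (-1.98674,4.61550) → ×s → (-1.37085,3.18470) → (-1.37,3.18)
v4: (4,3.5) → rotate → (-5.00041,1.80165) → ×s → (-3.45028,1.24314) → (-3.45,1.24)
v5: (-1.5,5) → rotate → (-3.64588,-3.73598) → ×s → (-2.51566,-2.57782) → (-2.52,-2.58)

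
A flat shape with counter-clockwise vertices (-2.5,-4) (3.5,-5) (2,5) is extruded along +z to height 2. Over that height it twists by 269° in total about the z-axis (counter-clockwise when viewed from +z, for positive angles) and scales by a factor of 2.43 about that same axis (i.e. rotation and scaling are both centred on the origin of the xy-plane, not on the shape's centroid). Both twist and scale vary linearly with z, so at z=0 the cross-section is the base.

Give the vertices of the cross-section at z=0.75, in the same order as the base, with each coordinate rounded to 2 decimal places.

t = z/height = 0.75/2 = 0.375
s = 1 + (scale-1)·z/height = 1 + (2.43-1)·0.75/2 = 1.536250
θ = twist·z/height = 269°·0.75/2 = 100.8750° = 1.760601 rad
cos θ = -0.188667, sin θ = 0.982041 (intermediates below are computed at full precision and shown rounded to 5 d.p.)
v1: (-2.5,-4) → rotate → (4.39983,-1.70043) → ×s → (6.75924,-2.61229) → (6.76,-2.61)
v2: (3.5,-5) → rotate → (4.24987,4.38048) → ×s → (6.52886,6.72951) → (6.53,6.73)
v3: (2,5) → rotate → (-5.28754,1.02075) → ×s → (-8.12298,1.56812) → (-8.12,1.57)

Cross-section at z=0.75: (6.76,-2.61) (6.53,6.73) (-8.12,1.57)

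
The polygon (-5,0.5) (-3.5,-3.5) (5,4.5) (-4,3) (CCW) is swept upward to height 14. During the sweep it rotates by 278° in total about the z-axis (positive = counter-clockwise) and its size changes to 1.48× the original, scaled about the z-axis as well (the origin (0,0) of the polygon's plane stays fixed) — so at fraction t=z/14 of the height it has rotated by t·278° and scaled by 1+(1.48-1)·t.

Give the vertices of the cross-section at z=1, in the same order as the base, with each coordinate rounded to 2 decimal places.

t = z/height = 1/14 = 0.0714286
s = 1 + (scale-1)·z/height = 1 + (1.48-1)·1/14 = 1.034286
θ = twist·z/height = 278°·1/14 = 19.8571° = 0.346573 rad
cos θ = 0.940542, sin θ = 0.339676 (intermediates below are computed at full precision and shown rounded to 5 d.p.)
v1: (-5,0.5) → rotate → (-4.87255,-1.22811) → ×s → (-5.03961,-1.27022) → (-5.04,-1.27)
v2: (-3.5,-3.5) → rotate → (-2.10303,-4.48077) → ×s → (-2.17514,-4.63439) → (-2.18,-4.63)
v3: (5,4.5) → rotate → (3.17417,5.93082) → ×s → (3.28300,6.13416) → (3.28,6.13)
v4: (-4,3) → rotate → (-4.78120,1.46292) → ×s → (-4.94513,1.51308) → (-4.95,1.51)

Cross-section at z=1: (-5.04,-1.27) (-2.18,-4.63) (3.28,6.13) (-4.95,1.51)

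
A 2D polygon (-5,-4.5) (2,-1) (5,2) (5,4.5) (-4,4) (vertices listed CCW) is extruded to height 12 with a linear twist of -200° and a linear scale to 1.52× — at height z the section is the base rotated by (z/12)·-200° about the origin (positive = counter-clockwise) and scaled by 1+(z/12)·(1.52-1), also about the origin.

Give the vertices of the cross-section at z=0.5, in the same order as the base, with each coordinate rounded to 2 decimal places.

Cross-section at z=0.5: (-5.72,-3.81) (1.87,-1.31) (5.35,1.28) (5.72,3.81) (-3.45,4.64)

t = z/height = 0.5/12 = 0.0416667
s = 1 + (scale-1)·z/height = 1 + (1.52-1)·0.5/12 = 1.021667
θ = twist·z/height = -200°·0.5/12 = -8.3333° = -0.145444 rad
cos θ = 0.989442, sin θ = -0.144932 (intermediates below are computed at full precision and shown rounded to 5 d.p.)
v1: (-5,-4.5) → rotate → (-5.59940,-3.72783) → ×s → (-5.72072,-3.80860) → (-5.72,-3.81)
v2: (2,-1) → rotate → (1.83395,-1.27931) → ×s → (1.87369,-1.30702) → (1.87,-1.31)
v3: (5,2) → rotate → (5.23707,1.25422) → ×s → (5.35054,1.28140) → (5.35,1.28)
v4: (5,4.5) → rotate → (5.59940,3.72783) → ×s → (5.72072,3.80860) → (5.72,3.81)
v5: (-4,4) → rotate → (-3.37804,4.53749) → ×s → (-3.45123,4.63581) → (-3.45,4.64)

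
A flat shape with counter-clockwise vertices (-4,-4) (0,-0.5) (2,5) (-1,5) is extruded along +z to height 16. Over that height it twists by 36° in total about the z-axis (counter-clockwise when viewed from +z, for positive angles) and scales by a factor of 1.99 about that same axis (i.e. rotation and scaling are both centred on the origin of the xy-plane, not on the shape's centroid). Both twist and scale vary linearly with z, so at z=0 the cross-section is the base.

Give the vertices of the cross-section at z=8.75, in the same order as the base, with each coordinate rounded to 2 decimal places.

t = z/height = 8.75/16 = 0.546875
s = 1 + (scale-1)·z/height = 1 + (1.99-1)·8.75/16 = 1.541406
θ = twist·z/height = 36°·8.75/16 = 19.6875° = 0.343612 rad
cos θ = 0.941544, sin θ = 0.336890 (intermediates below are computed at full precision and shown rounded to 5 d.p.)
v1: (-4,-4) → rotate → (-2.41862,-5.11374) → ×s → (-3.72807,-7.88234) → (-3.73,-7.88)
v2: (0,-0.5) → rotate → (0.16844,-0.47077) → ×s → (0.25964,-0.72565) → (0.26,-0.73)
v3: (2,5) → rotate → (0.19864,5.38150) → ×s → (0.30618,8.29508) → (0.31,8.30)
v4: (-1,5) → rotate → (-2.62599,4.37083) → ×s → (-4.04772,6.73723) → (-4.05,6.74)

Cross-section at z=8.75: (-3.73,-7.88) (0.26,-0.73) (0.31,8.30) (-4.05,6.74)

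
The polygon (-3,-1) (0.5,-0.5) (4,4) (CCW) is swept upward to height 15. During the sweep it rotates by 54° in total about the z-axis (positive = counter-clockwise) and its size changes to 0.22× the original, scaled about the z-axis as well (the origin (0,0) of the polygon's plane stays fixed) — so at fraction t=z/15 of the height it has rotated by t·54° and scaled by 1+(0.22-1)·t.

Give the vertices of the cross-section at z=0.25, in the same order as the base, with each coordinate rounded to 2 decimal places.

Cross-section at z=0.25: (-2.95,-1.03) (0.50,-0.49) (3.89,4.01)

t = z/height = 0.25/15 = 0.0166667
s = 1 + (scale-1)·z/height = 1 + (0.22-1)·0.25/15 = 0.987000
θ = twist·z/height = 54°·0.25/15 = 0.9000° = 0.015708 rad
cos θ = 0.999877, sin θ = 0.015707 (intermediates below are computed at full precision and shown rounded to 5 d.p.)
v1: (-3,-1) → rotate → (-2.98392,-1.04700) → ×s → (-2.94513,-1.03339) → (-2.95,-1.03)
v2: (0.5,-0.5) → rotate → (0.50779,-0.49208) → ×s → (0.50119,-0.48569) → (0.50,-0.49)
v3: (4,4) → rotate → (3.93668,4.06234) → ×s → (3.88550,4.00953) → (3.89,4.01)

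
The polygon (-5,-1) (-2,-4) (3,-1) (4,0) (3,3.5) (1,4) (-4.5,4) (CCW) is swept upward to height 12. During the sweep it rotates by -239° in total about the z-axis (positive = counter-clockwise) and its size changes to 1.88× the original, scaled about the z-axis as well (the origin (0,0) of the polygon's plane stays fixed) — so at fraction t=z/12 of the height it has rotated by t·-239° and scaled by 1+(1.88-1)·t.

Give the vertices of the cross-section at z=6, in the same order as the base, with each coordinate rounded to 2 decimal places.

Cross-section at z=6: (2.29,6.98) (-3.60,5.34) (-3.38,-3.05) (-2.84,-5.01) (2.26,-6.24) (4.30,-4.09) (8.20,2.80)

t = z/height = 6/12 = 0.5
s = 1 + (scale-1)·z/height = 1 + (1.88-1)·6/12 = 1.440000
θ = twist·z/height = -239°·6/12 = -119.5000° = -2.085668 rad
cos θ = -0.492424, sin θ = -0.870356 (intermediates below are computed at full precision and shown rounded to 5 d.p.)
v1: (-5,-1) → rotate → (1.59176,4.84420) → ×s → (2.29214,6.97565) → (2.29,6.98)
v2: (-2,-4) → rotate → (-2.49658,3.71041) → ×s → (-3.59507,5.34298) → (-3.60,5.34)
v3: (3,-1) → rotate → (-2.34763,-2.11864) → ×s → (-3.38058,-3.05085) → (-3.38,-3.05)
v4: (4,0) → rotate → (-1.96969,-3.48142) → ×s → (-2.83636,-5.01325) → (-2.84,-5.01)
v5: (3,3.5) → rotate → (1.56897,-4.33455) → ×s → (2.25932,-6.24175) → (2.26,-6.24)
v6: (1,4) → rotate → (2.98900,-2.84005) → ×s → (4.30416,-4.08967) → (4.30,-4.09)
v7: (-4.5,4) → rotate → (5.69733,1.94691) → ×s → (8.20415,2.80355) → (8.20,2.80)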